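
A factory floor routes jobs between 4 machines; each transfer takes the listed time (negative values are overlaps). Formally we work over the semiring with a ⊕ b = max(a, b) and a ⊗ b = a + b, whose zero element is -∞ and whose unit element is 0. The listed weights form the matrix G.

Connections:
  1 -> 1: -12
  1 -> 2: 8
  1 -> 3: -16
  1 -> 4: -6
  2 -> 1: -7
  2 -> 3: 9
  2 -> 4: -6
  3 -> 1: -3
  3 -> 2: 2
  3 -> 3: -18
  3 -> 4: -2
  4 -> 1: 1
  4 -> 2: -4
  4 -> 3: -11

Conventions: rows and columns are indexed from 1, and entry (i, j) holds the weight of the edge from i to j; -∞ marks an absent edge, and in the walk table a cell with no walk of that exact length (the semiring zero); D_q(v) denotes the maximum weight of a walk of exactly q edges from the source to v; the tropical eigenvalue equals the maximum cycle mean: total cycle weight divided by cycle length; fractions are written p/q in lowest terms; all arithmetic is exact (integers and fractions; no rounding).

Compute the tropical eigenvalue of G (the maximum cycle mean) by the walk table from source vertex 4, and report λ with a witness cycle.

q=0: [-∞, -∞, -∞, 0]
q=1: [1, -4, -11, -∞]
q=2: [-11, 9, 5, -5]
q=3: [2, 7, 18, 3]
q=4: [15, 20, 16, 16]
Optimal cycle mean attained by: cycle 2->3->2, total 9 + 2, length 2.
Answer: λ = 11/2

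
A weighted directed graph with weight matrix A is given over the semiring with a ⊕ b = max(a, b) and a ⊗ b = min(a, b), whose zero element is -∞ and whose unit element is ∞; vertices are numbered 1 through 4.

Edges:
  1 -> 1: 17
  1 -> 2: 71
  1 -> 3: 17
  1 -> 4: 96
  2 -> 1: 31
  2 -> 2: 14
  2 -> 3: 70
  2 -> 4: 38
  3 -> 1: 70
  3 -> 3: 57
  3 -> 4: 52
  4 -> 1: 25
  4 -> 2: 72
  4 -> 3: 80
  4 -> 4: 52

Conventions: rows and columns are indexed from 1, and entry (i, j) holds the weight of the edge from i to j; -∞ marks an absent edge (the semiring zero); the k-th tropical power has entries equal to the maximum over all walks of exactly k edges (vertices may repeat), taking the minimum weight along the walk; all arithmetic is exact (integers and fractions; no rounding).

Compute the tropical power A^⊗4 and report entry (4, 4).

A^⊗2:
  [31, 72, 80, 52]
  [70, 38, 57, 52]
  [57, 70, 57, 70]
  [70, 52, 70, 52]
A^⊗3:
  [70, 52, 70, 52]
  [57, 70, 57, 70]
  [57, 70, 70, 57]
  [70, 70, 57, 70]
A^⊗4:
  [70, 70, 57, 70]
  [57, 70, 70, 57]
  [70, 57, 70, 57]
  [57, 70, 70, 70]
Key observation: the optimum is the walk 4->2->3->1->4, with weight 72 min 70 min 70 min 96 = 70.
Optimal value attained by: walk 4->2->3->1->4.
Answer: (A^⊗4)[4][4] = 70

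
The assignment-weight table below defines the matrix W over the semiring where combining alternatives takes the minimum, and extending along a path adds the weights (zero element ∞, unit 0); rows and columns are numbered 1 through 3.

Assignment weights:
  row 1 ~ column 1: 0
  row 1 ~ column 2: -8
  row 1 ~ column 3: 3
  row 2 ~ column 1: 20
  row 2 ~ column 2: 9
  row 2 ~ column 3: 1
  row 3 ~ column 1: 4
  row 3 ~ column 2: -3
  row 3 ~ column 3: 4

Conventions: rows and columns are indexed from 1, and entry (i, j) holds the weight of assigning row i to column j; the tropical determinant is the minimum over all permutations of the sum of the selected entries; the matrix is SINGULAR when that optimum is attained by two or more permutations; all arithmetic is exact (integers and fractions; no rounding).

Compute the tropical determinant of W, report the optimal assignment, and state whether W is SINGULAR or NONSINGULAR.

σ = (1, 2, 3): 0 + 9 + 4 = 13
σ = (1, 3, 2): 0 + 1 + (-3) = -2
σ = (2, 1, 3): (-8) + 20 + 4 = 16
σ = (2, 3, 1): (-8) + 1 + 4 = -3
σ = (3, 1, 2): 3 + 20 + (-3) = 20
σ = (3, 2, 1): 3 + 9 + 4 = 16
Optimal value attained by: σ = (2, 3, 1).
Answer: det⊕(W) = -3; verdict: NONSINGULAR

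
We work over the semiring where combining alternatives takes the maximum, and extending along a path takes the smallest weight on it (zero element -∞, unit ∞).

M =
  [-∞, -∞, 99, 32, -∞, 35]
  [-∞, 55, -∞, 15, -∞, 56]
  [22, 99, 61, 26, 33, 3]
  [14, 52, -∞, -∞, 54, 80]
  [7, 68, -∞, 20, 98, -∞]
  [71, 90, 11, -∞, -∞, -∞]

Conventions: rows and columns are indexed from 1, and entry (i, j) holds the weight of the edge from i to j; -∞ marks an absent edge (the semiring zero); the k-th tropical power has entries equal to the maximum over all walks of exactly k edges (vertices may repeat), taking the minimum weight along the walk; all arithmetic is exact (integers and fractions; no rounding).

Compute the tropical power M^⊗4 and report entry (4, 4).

M^⊗2:
  [35, 99, 61, 26, 33, 32]
  [56, 56, 11, 15, 15, 55]
  [22, 61, 61, 26, 33, 56]
  [71, 80, 14, 20, 54, 52]
  [14, 68, 7, 20, 98, 56]
  [11, 55, 71, 32, 11, 56]
M^⊗3:
  [32, 61, 61, 32, 33, 56]
  [55, 55, 56, 32, 15, 56]
  [56, 61, 61, 26, 33, 56]
  [52, 55, 71, 32, 54, 56]
  [56, 68, 14, 20, 98, 56]
  [56, 71, 61, 26, 33, 55]
M^⊗4:
  [56, 61, 61, 32, 33, 56]
  [56, 56, 56, 32, 33, 55]
  [56, 61, 61, 32, 33, 56]
  [56, 71, 61, 32, 54, 55]
  [56, 68, 56, 32, 98, 56]
  [55, 61, 61, 32, 33, 56]
Key observation: the optimum is the walk 4->2->6->1->4, with weight 52 min 56 min 71 min 32 = 32.
Optimal value attained by: walk 4->2->6->1->4.
Answer: (M^⊗4)[4][4] = 32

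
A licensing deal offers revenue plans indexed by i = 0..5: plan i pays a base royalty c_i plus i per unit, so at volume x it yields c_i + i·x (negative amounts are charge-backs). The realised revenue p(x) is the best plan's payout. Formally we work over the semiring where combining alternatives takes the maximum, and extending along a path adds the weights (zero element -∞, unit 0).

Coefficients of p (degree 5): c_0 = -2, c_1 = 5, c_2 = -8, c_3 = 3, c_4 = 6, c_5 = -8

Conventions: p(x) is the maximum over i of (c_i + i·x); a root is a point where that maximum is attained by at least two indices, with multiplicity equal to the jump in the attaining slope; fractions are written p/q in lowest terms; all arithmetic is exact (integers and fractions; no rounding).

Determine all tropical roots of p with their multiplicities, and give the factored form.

hull edge (i=0, c=-2) to (i=1, c=5): slope 7, span 1
hull edge (i=1, c=5) to (i=4, c=6): slope 1/3, span 3
hull edge (i=4, c=6) to (i=5, c=-8): slope -14, span 1
Factored form: p(x) = -8 ⊗ (x ⊕ (-7)) ⊗ (x ⊕ (-1/3)) ⊗ (x ⊕ (-1/3)) ⊗ (x ⊕ (-1/3)) ⊗ (x ⊕ 14)
Answer: roots = -7 (mult 1), -1/3 (mult 3), 14 (mult 1)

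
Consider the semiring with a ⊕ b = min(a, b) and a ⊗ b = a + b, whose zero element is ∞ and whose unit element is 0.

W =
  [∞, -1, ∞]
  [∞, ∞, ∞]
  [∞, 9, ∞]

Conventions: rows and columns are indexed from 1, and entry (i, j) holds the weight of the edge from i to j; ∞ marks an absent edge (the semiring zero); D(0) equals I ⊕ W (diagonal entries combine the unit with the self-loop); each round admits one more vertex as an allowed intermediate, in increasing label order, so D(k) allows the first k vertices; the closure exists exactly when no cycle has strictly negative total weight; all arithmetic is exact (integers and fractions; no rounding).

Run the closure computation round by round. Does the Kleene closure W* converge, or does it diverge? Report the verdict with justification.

D(0):
  [0, -1, ∞]
  [∞, 0, ∞]
  [∞, 9, 0]
D(1):
  [0, -1, ∞]
  [∞, 0, ∞]
  [∞, 9, 0]
D(2):
  [0, -1, ∞]
  [∞, 0, ∞]
  [∞, 9, 0]
D(3):
  [0, -1, ∞]
  [∞, 0, ∞]
  [∞, 9, 0]
Key observation: every diagonal entry stays at the unit through all rounds, so no improving cycle exists.
Answer: CONVERGES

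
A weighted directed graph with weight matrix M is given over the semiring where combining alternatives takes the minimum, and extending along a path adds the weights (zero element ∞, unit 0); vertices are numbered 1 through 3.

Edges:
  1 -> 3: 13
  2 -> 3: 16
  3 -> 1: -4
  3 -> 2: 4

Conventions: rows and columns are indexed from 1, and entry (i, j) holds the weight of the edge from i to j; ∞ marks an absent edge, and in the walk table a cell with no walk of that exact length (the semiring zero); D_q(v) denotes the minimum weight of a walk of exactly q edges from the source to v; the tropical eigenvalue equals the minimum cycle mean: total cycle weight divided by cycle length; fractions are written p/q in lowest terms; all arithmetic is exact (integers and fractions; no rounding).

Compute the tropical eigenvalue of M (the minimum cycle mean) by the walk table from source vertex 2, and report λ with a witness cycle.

q=0: [∞, 0, ∞]
q=1: [∞, ∞, 16]
q=2: [12, 20, ∞]
q=3: [∞, ∞, 25]
Optimal cycle mean attained by: cycle 1->3->1, total 13 + (-4), length 2.
Answer: λ = 9/2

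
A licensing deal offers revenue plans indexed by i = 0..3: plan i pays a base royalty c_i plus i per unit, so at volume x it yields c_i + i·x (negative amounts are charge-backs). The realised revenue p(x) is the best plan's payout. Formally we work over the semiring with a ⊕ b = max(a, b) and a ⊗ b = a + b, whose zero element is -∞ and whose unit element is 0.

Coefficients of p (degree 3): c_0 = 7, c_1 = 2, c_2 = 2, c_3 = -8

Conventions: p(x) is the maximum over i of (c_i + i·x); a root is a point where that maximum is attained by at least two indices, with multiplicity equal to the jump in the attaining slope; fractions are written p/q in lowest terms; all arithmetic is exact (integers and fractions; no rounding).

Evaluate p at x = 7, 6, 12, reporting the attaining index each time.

p(7) = max(7+0·7=7, 2+1·7=9, 2+2·7=16, -8+3·7=13) = 16 (attained by i=2)
p(6) = max(7+0·6=7, 2+1·6=8, 2+2·6=14, -8+3·6=10) = 14 (attained by i=2)
p(12) = max(7+0·12=7, 2+1·12=14, 2+2·12=26, -8+3·12=28) = 28 (attained by i=3)
Answer: p(7) = 16; p(6) = 14; p(12) = 28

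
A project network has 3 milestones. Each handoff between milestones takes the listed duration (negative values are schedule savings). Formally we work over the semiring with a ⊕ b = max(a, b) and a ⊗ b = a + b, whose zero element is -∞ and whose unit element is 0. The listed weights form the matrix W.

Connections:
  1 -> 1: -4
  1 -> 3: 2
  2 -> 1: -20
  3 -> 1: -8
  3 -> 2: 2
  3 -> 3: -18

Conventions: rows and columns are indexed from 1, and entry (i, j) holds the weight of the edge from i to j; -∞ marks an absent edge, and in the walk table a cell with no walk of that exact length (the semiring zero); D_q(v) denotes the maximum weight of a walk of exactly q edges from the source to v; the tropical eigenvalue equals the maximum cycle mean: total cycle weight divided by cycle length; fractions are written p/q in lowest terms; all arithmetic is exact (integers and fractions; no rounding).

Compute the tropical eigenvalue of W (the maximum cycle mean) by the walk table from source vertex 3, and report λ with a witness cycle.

q=0: [-∞, -∞, 0]
q=1: [-8, 2, -18]
q=2: [-12, -16, -6]
q=3: [-14, -4, -10]
Optimal cycle mean attained by: cycle 1->3->1, total 2 + (-8), length 2.
Answer: λ = -3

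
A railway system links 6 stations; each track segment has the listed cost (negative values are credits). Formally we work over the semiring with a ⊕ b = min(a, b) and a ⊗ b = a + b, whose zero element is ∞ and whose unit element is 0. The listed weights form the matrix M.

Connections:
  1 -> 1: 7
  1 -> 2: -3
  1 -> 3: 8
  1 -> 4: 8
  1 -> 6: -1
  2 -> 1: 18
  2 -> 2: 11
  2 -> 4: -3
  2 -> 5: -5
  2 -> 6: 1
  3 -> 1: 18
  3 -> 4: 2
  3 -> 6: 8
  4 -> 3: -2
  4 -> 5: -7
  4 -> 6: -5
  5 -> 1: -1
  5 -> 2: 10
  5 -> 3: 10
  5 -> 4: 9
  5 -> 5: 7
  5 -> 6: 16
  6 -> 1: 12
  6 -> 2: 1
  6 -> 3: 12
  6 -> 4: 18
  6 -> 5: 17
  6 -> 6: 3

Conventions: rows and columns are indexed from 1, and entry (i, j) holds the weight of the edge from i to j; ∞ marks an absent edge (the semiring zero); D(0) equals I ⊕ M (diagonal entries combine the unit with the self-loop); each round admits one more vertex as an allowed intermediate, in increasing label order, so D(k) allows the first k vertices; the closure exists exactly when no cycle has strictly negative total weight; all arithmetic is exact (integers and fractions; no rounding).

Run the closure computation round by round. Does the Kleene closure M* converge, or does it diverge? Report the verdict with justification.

D(0):
  [0, -3, 8, 8, ∞, -1]
  [18, 0, ∞, -3, -5, 1]
  [18, ∞, 0, 2, ∞, 8]
  [∞, ∞, -2, 0, -7, -5]
  [-1, 10, 10, 9, 0, 16]
  [12, 1, 12, 18, 17, 0]
D(1):
  [0, -3, 8, 8, ∞, -1]
  [18, 0, 26, -3, -5, 1]
  [18, 15, 0, 2, ∞, 8]
  [∞, ∞, -2, 0, -7, -5]
  [-1, -4, 7, 7, 0, -2]
  [12, 1, 12, 18, 17, 0]
Detection: at round 2, diagonal entry (5, 5) turns strictly negative.
Key observation: the cycle 5->1->2->5 has total weight (-1) + (-3) + (-5), which is strictly negative.
Answer: DIVERGES — negative cycle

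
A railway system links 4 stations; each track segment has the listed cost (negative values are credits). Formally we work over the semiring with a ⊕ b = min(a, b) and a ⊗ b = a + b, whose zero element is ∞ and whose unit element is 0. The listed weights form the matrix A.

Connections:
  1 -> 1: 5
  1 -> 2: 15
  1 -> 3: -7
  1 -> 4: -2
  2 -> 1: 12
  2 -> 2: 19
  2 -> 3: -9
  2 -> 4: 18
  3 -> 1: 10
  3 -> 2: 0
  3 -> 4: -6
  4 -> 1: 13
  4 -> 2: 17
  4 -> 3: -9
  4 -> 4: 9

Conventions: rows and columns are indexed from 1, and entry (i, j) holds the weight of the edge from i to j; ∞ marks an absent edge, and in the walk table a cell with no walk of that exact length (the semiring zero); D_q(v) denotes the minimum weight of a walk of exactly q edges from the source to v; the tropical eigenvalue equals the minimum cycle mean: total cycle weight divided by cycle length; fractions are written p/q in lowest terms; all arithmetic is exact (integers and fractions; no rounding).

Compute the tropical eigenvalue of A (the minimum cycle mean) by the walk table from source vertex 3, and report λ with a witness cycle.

q=0: [∞, ∞, 0, ∞]
q=1: [10, 0, ∞, -6]
q=2: [7, 11, -15, 3]
q=3: [-5, -15, -6, -21]
q=4: [-8, -6, -30, -12]
Optimal cycle mean attained by: cycle 3->4->3, total (-6) + (-9), length 2.
Answer: λ = -15/2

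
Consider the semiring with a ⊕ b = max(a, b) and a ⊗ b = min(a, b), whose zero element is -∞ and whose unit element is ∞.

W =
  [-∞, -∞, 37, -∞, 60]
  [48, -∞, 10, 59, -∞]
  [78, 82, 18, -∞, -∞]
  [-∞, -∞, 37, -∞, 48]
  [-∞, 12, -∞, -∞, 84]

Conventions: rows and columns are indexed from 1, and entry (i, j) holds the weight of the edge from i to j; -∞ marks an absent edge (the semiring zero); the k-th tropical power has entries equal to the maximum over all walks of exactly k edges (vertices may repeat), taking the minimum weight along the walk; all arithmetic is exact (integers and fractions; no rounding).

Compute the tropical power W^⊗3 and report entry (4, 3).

W^⊗2:
  [37, 37, 18, -∞, 60]
  [10, 10, 37, -∞, 48]
  [48, 18, 37, 59, 60]
  [37, 37, 18, -∞, 48]
  [12, 12, 10, 12, 84]
W^⊗3:
  [37, 18, 37, 37, 60]
  [37, 37, 18, 10, 48]
  [37, 37, 37, 18, 60]
  [37, 18, 37, 37, 48]
  [12, 12, 12, 12, 84]
Key observation: the optimum is the walk 4->3->1->3, with weight 37 min 78 min 37 = 37.
Optimal value attained by: walk 4->3->1->3.
Answer: (W^⊗3)[4][3] = 37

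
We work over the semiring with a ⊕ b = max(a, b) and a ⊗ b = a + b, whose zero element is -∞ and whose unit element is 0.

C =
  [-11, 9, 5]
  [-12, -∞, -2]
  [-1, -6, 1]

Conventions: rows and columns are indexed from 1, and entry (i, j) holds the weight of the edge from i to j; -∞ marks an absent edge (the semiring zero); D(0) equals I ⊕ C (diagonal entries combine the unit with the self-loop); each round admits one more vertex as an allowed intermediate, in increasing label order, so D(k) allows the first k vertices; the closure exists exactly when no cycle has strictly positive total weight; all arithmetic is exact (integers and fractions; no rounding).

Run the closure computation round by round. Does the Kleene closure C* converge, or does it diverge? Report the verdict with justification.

Detection: at round 0, diagonal entry (3, 3) turns strictly positive.
Key observation: the cycle 3->3 has total weight 1, which is strictly positive.
Answer: DIVERGES — positive cycle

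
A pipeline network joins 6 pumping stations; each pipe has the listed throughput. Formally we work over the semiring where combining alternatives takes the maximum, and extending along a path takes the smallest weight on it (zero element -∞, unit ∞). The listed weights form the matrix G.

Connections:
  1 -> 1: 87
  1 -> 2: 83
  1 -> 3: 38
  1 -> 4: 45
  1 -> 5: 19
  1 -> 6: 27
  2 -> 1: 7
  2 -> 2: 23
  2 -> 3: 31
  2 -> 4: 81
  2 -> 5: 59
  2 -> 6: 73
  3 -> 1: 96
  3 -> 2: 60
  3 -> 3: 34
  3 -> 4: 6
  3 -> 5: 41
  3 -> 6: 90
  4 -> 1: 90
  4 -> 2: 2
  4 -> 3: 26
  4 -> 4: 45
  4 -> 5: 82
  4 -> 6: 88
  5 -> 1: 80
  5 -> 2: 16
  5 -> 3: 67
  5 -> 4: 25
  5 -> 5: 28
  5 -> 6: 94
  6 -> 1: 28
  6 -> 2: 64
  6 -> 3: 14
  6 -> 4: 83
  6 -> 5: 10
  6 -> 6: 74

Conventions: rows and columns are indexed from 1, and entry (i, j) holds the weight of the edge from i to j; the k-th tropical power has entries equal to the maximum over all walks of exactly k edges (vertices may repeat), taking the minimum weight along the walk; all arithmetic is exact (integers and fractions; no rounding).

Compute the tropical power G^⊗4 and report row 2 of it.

G^⊗2:
  [87, 83, 38, 81, 59, 73]
  [81, 64, 59, 73, 81, 81]
  [87, 83, 41, 83, 59, 74]
  [87, 83, 67, 83, 45, 82]
  [80, 80, 38, 83, 41, 74]
  [83, 64, 31, 74, 82, 83]
G^⊗3:
  [87, 83, 59, 81, 81, 81]
  [81, 81, 67, 81, 73, 81]
  [87, 83, 59, 81, 82, 83]
  [87, 83, 45, 82, 82, 83]
  [83, 80, 41, 80, 82, 83]
  [83, 83, 67, 83, 74, 82]
G^⊗4:
  [87, 83, 67, 81, 81, 81]
  [81, 81, 67, 81, 81, 81]
  [87, 83, 67, 83, 81, 82]
  [87, 83, 67, 83, 82, 82]
  [83, 83, 67, 83, 80, 82]
  [83, 83, 67, 82, 82, 83]
Answer: row 2 of G^⊗4 = [81, 81, 67, 81, 81, 81]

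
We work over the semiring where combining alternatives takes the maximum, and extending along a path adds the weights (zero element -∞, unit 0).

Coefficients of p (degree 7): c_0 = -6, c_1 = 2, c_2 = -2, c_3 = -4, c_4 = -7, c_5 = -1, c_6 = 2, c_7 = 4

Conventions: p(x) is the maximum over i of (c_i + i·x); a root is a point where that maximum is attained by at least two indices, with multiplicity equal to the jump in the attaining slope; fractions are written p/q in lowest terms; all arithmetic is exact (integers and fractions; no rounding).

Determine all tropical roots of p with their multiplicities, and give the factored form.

hull edge (i=0, c=-6) to (i=1, c=2): slope 8, span 1
hull edge (i=1, c=2) to (i=7, c=4): slope 1/3, span 6
Factored form: p(x) = 4 ⊗ (x ⊕ (-8)) ⊗ (x ⊕ (-1/3)) ⊗ (x ⊕ (-1/3)) ⊗ (x ⊕ (-1/3)) ⊗ (x ⊕ (-1/3)) ⊗ (x ⊕ (-1/3)) ⊗ (x ⊕ (-1/3))
Answer: roots = -8 (mult 1), -1/3 (mult 6)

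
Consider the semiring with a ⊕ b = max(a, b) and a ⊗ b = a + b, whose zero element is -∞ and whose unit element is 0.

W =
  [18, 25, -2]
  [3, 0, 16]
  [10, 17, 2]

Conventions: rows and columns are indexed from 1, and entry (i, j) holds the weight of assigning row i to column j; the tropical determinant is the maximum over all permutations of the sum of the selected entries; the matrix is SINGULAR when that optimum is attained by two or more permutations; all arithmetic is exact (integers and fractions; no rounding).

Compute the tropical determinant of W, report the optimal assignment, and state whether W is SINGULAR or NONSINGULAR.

σ = (1, 2, 3): 18 + 0 + 2 = 20
σ = (1, 3, 2): 18 + 16 + 17 = 51
σ = (2, 1, 3): 25 + 3 + 2 = 30
σ = (2, 3, 1): 25 + 16 + 10 = 51
σ = (3, 1, 2): (-2) + 3 + 17 = 18
σ = (3, 2, 1): (-2) + 0 + 10 = 8
Optimal value attained by: σ = (1, 3, 2).
Answer: det⊕(W) = 51; verdict: SINGULAR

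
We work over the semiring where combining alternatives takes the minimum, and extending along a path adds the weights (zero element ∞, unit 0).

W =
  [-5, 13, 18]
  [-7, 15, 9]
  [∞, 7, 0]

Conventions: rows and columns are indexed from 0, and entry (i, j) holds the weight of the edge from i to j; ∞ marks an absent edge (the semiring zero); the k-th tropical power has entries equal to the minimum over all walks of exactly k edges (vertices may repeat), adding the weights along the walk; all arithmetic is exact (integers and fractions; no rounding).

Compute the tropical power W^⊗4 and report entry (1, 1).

W^⊗2:
  [-10, 8, 13]
  [-12, 6, 9]
  [0, 7, 0]
W^⊗3:
  [-15, 3, 8]
  [-17, 1, 6]
  [-5, 7, 0]
W^⊗4:
  [-20, -2, 3]
  [-22, -4, 1]
  [-10, 7, 0]
Key observation: the optimum is the walk 1->0->0->0->1, with weight (-7) + (-5) + (-5) + 13 = -4.
Optimal value attained by: walk 1->0->0->0->1.
Answer: (W^⊗4)[1][1] = -4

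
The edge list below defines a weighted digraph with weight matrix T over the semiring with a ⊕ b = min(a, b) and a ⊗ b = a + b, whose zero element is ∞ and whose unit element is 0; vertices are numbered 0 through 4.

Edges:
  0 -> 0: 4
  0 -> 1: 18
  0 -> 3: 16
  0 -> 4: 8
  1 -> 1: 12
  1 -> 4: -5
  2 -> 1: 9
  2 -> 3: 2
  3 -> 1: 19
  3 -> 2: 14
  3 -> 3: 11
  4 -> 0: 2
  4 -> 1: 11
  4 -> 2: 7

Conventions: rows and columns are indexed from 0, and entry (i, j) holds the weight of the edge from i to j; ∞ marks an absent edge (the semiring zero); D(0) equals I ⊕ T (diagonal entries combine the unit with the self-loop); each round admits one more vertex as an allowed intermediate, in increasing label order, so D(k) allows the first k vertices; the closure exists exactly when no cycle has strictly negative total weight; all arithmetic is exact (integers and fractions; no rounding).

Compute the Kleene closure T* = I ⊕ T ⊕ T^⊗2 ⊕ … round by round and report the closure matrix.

D(0):
  [0, 18, ∞, 16, 8]
  [∞, 0, ∞, ∞, -5]
  [∞, 9, 0, 2, ∞]
  [∞, 19, 14, 0, ∞]
  [2, 11, 7, ∞, 0]
D(1):
  [0, 18, ∞, 16, 8]
  [∞, 0, ∞, ∞, -5]
  [∞, 9, 0, 2, ∞]
  [∞, 19, 14, 0, ∞]
  [2, 11, 7, 18, 0]
D(2):
  [0, 18, ∞, 16, 8]
  [∞, 0, ∞, ∞, -5]
  [∞, 9, 0, 2, 4]
  [∞, 19, 14, 0, 14]
  [2, 11, 7, 18, 0]
D(3):
  [0, 18, ∞, 16, 8]
  [∞, 0, ∞, ∞, -5]
  [∞, 9, 0, 2, 4]
  [∞, 19, 14, 0, 14]
  [2, 11, 7, 9, 0]
D(4):
  [0, 18, 30, 16, 8]
  [∞, 0, ∞, ∞, -5]
  [∞, 9, 0, 2, 4]
  [∞, 19, 14, 0, 14]
  [2, 11, 7, 9, 0]
D(5):
  [0, 18, 15, 16, 8]
  [-3, 0, 2, 4, -5]
  [6, 9, 0, 2, 4]
  [16, 19, 14, 0, 14]
  [2, 11, 7, 9, 0]
Answer: T* = [[0, 18, 15, 16, 8], [-3, 0, 2, 4, -5], [6, 9, 0, 2, 4], [16, 19, 14, 0, 14], [2, 11, 7, 9, 0]]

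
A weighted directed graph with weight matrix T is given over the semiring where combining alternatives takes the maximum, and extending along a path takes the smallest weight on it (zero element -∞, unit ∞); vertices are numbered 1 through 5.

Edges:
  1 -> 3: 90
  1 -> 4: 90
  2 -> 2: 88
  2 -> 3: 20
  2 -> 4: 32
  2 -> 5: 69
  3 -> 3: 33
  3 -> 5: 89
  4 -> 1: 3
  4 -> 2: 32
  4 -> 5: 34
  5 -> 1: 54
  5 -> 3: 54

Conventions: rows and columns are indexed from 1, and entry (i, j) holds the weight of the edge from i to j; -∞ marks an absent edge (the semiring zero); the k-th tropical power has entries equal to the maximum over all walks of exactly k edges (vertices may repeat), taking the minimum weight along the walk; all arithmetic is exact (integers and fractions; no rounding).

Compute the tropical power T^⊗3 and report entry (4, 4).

T^⊗2:
  [3, 32, 33, -∞, 89]
  [54, 88, 54, 32, 69]
  [54, -∞, 54, -∞, 33]
  [34, 32, 34, 32, 32]
  [-∞, -∞, 54, 54, 54]
T^⊗3:
  [54, 32, 54, 32, 33]
  [54, 88, 54, 54, 69]
  [33, -∞, 54, 54, 54]
  [32, 32, 34, 34, 34]
  [54, 32, 54, -∞, 54]
Key observation: the optimum is the walk 4->5->1->4, with weight 34 min 54 min 90 = 34.
Optimal value attained by: walk 4->5->1->4.
Answer: (T^⊗3)[4][4] = 34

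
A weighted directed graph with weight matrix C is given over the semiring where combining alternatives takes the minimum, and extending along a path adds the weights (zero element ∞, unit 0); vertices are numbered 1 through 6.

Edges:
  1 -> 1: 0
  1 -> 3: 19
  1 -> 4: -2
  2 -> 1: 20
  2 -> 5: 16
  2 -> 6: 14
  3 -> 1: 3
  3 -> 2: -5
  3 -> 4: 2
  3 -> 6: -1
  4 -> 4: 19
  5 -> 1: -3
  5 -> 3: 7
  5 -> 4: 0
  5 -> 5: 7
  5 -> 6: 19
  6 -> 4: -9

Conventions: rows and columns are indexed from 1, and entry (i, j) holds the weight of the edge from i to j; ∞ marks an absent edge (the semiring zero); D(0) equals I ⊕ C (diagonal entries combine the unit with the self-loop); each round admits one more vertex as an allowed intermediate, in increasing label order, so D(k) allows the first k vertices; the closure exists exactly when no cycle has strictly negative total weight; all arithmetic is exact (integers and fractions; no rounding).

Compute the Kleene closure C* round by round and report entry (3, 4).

D(0):
  [0, ∞, 19, -2, ∞, ∞]
  [20, 0, ∞, ∞, 16, 14]
  [3, -5, 0, 2, ∞, -1]
  [∞, ∞, ∞, 0, ∞, ∞]
  [-3, ∞, 7, 0, 0, 19]
  [∞, ∞, ∞, -9, ∞, 0]
D(1):
  [0, ∞, 19, -2, ∞, ∞]
  [20, 0, 39, 18, 16, 14]
  [3, -5, 0, 1, ∞, -1]
  [∞, ∞, ∞, 0, ∞, ∞]
  [-3, ∞, 7, -5, 0, 19]
  [∞, ∞, ∞, -9, ∞, 0]
D(2):
  [0, ∞, 19, -2, ∞, ∞]
  [20, 0, 39, 18, 16, 14]
  [3, -5, 0, 1, 11, -1]
  [∞, ∞, ∞, 0, ∞, ∞]
  [-3, ∞, 7, -5, 0, 19]
  [∞, ∞, ∞, -9, ∞, 0]
D(3):
  [0, 14, 19, -2, 30, 18]
  [20, 0, 39, 18, 16, 14]
  [3, -5, 0, 1, 11, -1]
  [∞, ∞, ∞, 0, ∞, ∞]
  [-3, 2, 7, -5, 0, 6]
  [∞, ∞, ∞, -9, ∞, 0]
D(4):
  [0, 14, 19, -2, 30, 18]
  [20, 0, 39, 18, 16, 14]
  [3, -5, 0, 1, 11, -1]
  [∞, ∞, ∞, 0, ∞, ∞]
  [-3, 2, 7, -5, 0, 6]
  [∞, ∞, ∞, -9, ∞, 0]
D(5):
  [0, 14, 19, -2, 30, 18]
  [13, 0, 23, 11, 16, 14]
  [3, -5, 0, 1, 11, -1]
  [∞, ∞, ∞, 0, ∞, ∞]
  [-3, 2, 7, -5, 0, 6]
  [∞, ∞, ∞, -9, ∞, 0]
D(6):
  [0, 14, 19, -2, 30, 18]
  [13, 0, 23, 5, 16, 14]
  [3, -5, 0, -10, 11, -1]
  [∞, ∞, ∞, 0, ∞, ∞]
  [-3, 2, 7, -5, 0, 6]
  [∞, ∞, ∞, -9, ∞, 0]
Answer: C*[3][4] = -10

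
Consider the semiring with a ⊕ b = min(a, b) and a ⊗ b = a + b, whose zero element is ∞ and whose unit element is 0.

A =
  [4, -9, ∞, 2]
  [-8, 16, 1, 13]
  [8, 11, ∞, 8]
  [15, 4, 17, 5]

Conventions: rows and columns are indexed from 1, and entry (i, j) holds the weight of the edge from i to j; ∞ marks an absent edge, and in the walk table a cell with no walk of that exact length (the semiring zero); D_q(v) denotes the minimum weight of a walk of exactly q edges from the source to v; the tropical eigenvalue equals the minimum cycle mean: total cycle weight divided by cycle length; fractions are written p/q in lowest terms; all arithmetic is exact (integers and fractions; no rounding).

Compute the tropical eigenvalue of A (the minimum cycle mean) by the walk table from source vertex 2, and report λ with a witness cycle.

q=0: [∞, 0, ∞, ∞]
q=1: [-8, 16, 1, 13]
q=2: [-4, -17, 17, -6]
q=3: [-25, -13, -16, -4]
q=4: [-21, -34, -12, -23]
Optimal cycle mean attained by: cycle 1->2->1, total (-9) + (-8), length 2.
Answer: λ = -17/2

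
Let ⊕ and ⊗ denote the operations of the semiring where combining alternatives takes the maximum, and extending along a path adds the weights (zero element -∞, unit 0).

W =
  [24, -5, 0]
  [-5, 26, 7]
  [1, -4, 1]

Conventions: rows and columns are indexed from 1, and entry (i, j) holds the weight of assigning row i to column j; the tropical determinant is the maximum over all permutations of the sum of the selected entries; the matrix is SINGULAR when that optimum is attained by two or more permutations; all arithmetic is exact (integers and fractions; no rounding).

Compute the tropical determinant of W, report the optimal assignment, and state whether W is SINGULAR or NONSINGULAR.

σ = (1, 2, 3): 24 + 26 + 1 = 51
σ = (1, 3, 2): 24 + 7 + (-4) = 27
σ = (2, 1, 3): (-5) + (-5) + 1 = -9
σ = (2, 3, 1): (-5) + 7 + 1 = 3
σ = (3, 1, 2): 0 + (-5) + (-4) = -9
σ = (3, 2, 1): 0 + 26 + 1 = 27
Optimal value attained by: σ = (1, 2, 3).
Answer: det⊕(W) = 51; verdict: NONSINGULAR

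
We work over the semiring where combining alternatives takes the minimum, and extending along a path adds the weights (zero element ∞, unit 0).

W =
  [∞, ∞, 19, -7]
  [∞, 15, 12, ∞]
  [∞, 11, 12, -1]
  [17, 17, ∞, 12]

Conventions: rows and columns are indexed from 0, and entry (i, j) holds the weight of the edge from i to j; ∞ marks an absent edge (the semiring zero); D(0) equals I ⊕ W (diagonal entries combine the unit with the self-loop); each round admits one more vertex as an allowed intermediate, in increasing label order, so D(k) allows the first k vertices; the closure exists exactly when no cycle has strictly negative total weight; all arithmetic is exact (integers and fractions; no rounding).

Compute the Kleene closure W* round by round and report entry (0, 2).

D(0):
  [0, ∞, 19, -7]
  [∞, 0, 12, ∞]
  [∞, 11, 0, -1]
  [17, 17, ∞, 0]
D(1):
  [0, ∞, 19, -7]
  [∞, 0, 12, ∞]
  [∞, 11, 0, -1]
  [17, 17, 36, 0]
D(2):
  [0, ∞, 19, -7]
  [∞, 0, 12, ∞]
  [∞, 11, 0, -1]
  [17, 17, 29, 0]
D(3):
  [0, 30, 19, -7]
  [∞, 0, 12, 11]
  [∞, 11, 0, -1]
  [17, 17, 29, 0]
D(4):
  [0, 10, 19, -7]
  [28, 0, 12, 11]
  [16, 11, 0, -1]
  [17, 17, 29, 0]
Answer: W*[0][2] = 19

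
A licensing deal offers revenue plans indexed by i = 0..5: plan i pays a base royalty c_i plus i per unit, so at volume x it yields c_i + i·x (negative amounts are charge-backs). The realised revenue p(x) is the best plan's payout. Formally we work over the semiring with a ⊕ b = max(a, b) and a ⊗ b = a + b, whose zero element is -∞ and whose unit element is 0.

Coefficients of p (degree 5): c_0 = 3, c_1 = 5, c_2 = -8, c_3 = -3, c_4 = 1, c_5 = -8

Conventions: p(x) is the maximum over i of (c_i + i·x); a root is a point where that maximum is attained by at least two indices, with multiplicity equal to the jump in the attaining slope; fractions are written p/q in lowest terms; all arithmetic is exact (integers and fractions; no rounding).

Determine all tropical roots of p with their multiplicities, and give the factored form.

hull edge (i=0, c=3) to (i=1, c=5): slope 2, span 1
hull edge (i=1, c=5) to (i=4, c=1): slope -4/3, span 3
hull edge (i=4, c=1) to (i=5, c=-8): slope -9, span 1
Factored form: p(x) = -8 ⊗ (x ⊕ (-2)) ⊗ (x ⊕ 4/3) ⊗ (x ⊕ 4/3) ⊗ (x ⊕ 4/3) ⊗ (x ⊕ 9)
Answer: roots = -2 (mult 1), 4/3 (mult 3), 9 (mult 1)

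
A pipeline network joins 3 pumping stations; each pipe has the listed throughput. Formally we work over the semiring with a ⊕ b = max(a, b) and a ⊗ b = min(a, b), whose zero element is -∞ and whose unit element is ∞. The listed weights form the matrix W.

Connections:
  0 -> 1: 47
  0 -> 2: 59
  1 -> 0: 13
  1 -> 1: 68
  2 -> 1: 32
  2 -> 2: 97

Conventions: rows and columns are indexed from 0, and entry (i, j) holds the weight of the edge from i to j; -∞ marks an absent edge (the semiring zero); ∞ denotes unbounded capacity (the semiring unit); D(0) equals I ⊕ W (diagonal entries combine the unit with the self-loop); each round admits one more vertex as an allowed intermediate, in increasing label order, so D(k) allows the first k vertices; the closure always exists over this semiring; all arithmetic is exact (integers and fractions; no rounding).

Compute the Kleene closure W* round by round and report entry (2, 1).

D(0):
  [∞, 47, 59]
  [13, ∞, -∞]
  [-∞, 32, ∞]
D(1):
  [∞, 47, 59]
  [13, ∞, 13]
  [-∞, 32, ∞]
D(2):
  [∞, 47, 59]
  [13, ∞, 13]
  [13, 32, ∞]
D(3):
  [∞, 47, 59]
  [13, ∞, 13]
  [13, 32, ∞]
Answer: W*[2][1] = 32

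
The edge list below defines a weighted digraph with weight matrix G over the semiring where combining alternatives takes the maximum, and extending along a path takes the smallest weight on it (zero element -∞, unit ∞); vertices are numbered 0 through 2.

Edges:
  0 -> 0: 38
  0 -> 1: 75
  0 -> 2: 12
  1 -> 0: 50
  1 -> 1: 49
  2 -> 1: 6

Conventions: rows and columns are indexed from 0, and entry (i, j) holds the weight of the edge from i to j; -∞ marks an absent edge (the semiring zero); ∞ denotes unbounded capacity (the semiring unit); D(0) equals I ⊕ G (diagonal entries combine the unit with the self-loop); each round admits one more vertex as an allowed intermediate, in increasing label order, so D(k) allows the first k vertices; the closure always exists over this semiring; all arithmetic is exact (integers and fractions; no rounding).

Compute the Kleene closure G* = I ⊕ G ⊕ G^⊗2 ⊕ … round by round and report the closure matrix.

D(0):
  [∞, 75, 12]
  [50, ∞, -∞]
  [-∞, 6, ∞]
D(1):
  [∞, 75, 12]
  [50, ∞, 12]
  [-∞, 6, ∞]
D(2):
  [∞, 75, 12]
  [50, ∞, 12]
  [6, 6, ∞]
D(3):
  [∞, 75, 12]
  [50, ∞, 12]
  [6, 6, ∞]
Answer: G* = [[∞, 75, 12], [50, ∞, 12], [6, 6, ∞]]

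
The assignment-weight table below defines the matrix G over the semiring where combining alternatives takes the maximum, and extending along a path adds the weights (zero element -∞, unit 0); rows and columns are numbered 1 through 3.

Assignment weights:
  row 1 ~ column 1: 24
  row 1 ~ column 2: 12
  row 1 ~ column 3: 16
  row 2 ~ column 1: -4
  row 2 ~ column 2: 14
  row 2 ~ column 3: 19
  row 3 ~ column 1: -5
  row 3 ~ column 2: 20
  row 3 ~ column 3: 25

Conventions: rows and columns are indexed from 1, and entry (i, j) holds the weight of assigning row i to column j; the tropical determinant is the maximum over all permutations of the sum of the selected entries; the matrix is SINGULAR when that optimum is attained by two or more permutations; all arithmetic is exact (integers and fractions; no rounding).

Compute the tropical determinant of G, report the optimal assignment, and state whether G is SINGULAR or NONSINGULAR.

σ = (1, 2, 3): 24 + 14 + 25 = 63
σ = (1, 3, 2): 24 + 19 + 20 = 63
σ = (2, 1, 3): 12 + (-4) + 25 = 33
σ = (2, 3, 1): 12 + 19 + (-5) = 26
σ = (3, 1, 2): 16 + (-4) + 20 = 32
σ = (3, 2, 1): 16 + 14 + (-5) = 25
Optimal value attained by: σ = (1, 2, 3).
Answer: det⊕(G) = 63; verdict: SINGULAR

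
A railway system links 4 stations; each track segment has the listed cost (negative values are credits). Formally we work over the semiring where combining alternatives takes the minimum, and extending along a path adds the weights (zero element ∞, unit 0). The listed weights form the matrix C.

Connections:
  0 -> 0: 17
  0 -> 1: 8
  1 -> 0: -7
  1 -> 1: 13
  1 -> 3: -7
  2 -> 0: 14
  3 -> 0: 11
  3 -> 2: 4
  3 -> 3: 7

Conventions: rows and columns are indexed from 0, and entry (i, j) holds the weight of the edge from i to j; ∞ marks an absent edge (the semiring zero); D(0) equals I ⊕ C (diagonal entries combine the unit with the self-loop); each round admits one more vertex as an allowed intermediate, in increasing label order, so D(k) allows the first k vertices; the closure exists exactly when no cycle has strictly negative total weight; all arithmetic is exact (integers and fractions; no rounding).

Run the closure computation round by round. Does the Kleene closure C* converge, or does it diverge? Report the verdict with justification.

D(0):
  [0, 8, ∞, ∞]
  [-7, 0, ∞, -7]
  [14, ∞, 0, ∞]
  [11, ∞, 4, 0]
D(1):
  [0, 8, ∞, ∞]
  [-7, 0, ∞, -7]
  [14, 22, 0, ∞]
  [11, 19, 4, 0]
D(2):
  [0, 8, ∞, 1]
  [-7, 0, ∞, -7]
  [14, 22, 0, 15]
  [11, 19, 4, 0]
D(3):
  [0, 8, ∞, 1]
  [-7, 0, ∞, -7]
  [14, 22, 0, 15]
  [11, 19, 4, 0]
D(4):
  [0, 8, 5, 1]
  [-7, 0, -3, -7]
  [14, 22, 0, 15]
  [11, 19, 4, 0]
Key observation: every diagonal entry stays at the unit through all rounds, so no improving cycle exists.
Answer: CONVERGES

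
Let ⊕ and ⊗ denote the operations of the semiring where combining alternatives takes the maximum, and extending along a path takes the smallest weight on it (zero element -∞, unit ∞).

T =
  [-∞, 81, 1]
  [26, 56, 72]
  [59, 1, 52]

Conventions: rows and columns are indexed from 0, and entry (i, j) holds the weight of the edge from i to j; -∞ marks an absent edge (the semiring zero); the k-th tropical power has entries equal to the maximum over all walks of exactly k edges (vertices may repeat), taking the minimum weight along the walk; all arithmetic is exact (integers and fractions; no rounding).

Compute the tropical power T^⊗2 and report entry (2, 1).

T^⊗2:
  [26, 56, 72]
  [59, 56, 56]
  [52, 59, 52]
Key observation: the optimum is the walk 2->0->1, with weight 59 min 81 = 59.
Optimal value attained by: walk 2->0->1.
Answer: (T^⊗2)[2][1] = 59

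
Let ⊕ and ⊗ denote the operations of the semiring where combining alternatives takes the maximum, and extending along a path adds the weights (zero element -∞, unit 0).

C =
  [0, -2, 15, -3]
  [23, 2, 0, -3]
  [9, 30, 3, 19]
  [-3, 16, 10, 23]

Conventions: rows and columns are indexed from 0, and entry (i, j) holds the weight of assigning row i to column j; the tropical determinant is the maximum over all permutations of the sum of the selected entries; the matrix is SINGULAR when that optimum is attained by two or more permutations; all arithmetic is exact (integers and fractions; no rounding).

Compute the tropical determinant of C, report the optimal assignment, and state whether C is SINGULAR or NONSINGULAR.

σ = (0, 1, 2, 3): 0 + 2 + 3 + 23 = 28
σ = (0, 1, 3, 2): 0 + 2 + 19 + 10 = 31
σ = (0, 2, 1, 3): 0 + 0 + 30 + 23 = 53
σ = (0, 2, 3, 1): 0 + 0 + 19 + 16 = 35
σ = (0, 3, 1, 2): 0 + (-3) + 30 + 10 = 37
σ = (0, 3, 2, 1): 0 + (-3) + 3 + 16 = 16
σ = (1, 0, 2, 3): (-2) + 23 + 3 + 23 = 47
σ = (1, 0, 3, 2): (-2) + 23 + 19 + 10 = 50
σ = (1, 2, 0, 3): (-2) + 0 + 9 + 23 = 30
σ = (1, 2, 3, 0): (-2) + 0 + 19 + (-3) = 14
σ = (1, 3, 0, 2): (-2) + (-3) + 9 + 10 = 14
σ = (1, 3, 2, 0): (-2) + (-3) + 3 + (-3) = -5
σ = (2, 0, 1, 3): 15 + 23 + 30 + 23 = 91
σ = (2, 0, 3, 1): 15 + 23 + 19 + 16 = 73
σ = (2, 1, 0, 3): 15 + 2 + 9 + 23 = 49
σ = (2, 1, 3, 0): 15 + 2 + 19 + (-3) = 33
σ = (2, 3, 0, 1): 15 + (-3) + 9 + 16 = 37
σ = (2, 3, 1, 0): 15 + (-3) + 30 + (-3) = 39
σ = (3, 0, 1, 2): (-3) + 23 + 30 + 10 = 60
σ = (3, 0, 2, 1): (-3) + 23 + 3 + 16 = 39
σ = (3, 1, 0, 2): (-3) + 2 + 9 + 10 = 18
σ = (3, 1, 2, 0): (-3) + 2 + 3 + (-3) = -1
σ = (3, 2, 0, 1): (-3) + 0 + 9 + 16 = 22
σ = (3, 2, 1, 0): (-3) + 0 + 30 + (-3) = 24
Optimal value attained by: σ = (2, 0, 1, 3).
Answer: det⊕(C) = 91; verdict: NONSINGULAR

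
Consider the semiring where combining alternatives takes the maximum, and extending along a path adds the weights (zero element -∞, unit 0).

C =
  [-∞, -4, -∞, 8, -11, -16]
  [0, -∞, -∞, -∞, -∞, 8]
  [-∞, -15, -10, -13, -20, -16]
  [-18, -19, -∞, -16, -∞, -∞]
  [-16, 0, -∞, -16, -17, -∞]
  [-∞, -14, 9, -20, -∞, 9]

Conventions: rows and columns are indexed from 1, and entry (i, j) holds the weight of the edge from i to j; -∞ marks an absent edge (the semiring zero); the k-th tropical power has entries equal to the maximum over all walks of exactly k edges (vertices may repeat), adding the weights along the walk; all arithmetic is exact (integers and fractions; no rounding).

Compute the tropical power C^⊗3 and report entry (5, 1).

C^⊗2:
  [-4, -11, -7, -8, -28, 4]
  [-∞, -4, 17, 8, -11, 17]
  [-15, -20, -7, -23, -30, -7]
  [-19, -22, -∞, -10, -29, -11]
  [0, -17, -∞, -8, -27, 8]
  [-14, -5, 18, -4, -11, 18]
C^⊗3:
  [-11, -8, 13, 4, -15, 13]
  [-4, 3, 26, 4, -3, 26]
  [-20, -19, 2, -7, -26, 2]
  [-22, -23, -2, -11, -30, -2]
  [-17, -4, 17, 8, -11, 17]
  [-5, 4, 27, 5, -2, 27]
Key observation: the optimum is the walk 5->5->2->1, with weight (-17) + 0 + 0 = -17.
Optimal value attained by: walk 5->5->2->1.
Answer: (C^⊗3)[5][1] = -17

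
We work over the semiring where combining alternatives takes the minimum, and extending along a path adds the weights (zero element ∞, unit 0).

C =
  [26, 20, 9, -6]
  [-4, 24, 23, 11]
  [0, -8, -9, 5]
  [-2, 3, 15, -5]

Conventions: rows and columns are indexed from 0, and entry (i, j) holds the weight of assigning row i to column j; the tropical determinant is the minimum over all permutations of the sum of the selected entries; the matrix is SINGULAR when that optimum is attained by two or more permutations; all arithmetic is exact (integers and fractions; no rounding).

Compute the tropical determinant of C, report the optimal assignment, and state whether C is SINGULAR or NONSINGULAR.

σ = (0, 1, 2, 3): 26 + 24 + (-9) + (-5) = 36
σ = (0, 1, 3, 2): 26 + 24 + 5 + 15 = 70
σ = (0, 2, 1, 3): 26 + 23 + (-8) + (-5) = 36
σ = (0, 2, 3, 1): 26 + 23 + 5 + 3 = 57
σ = (0, 3, 1, 2): 26 + 11 + (-8) + 15 = 44
σ = (0, 3, 2, 1): 26 + 11 + (-9) + 3 = 31
σ = (1, 0, 2, 3): 20 + (-4) + (-9) + (-5) = 2
σ = (1, 0, 3, 2): 20 + (-4) + 5 + 15 = 36
σ = (1, 2, 0, 3): 20 + 23 + 0 + (-5) = 38
σ = (1, 2, 3, 0): 20 + 23 + 5 + (-2) = 46
σ = (1, 3, 0, 2): 20 + 11 + 0 + 15 = 46
σ = (1, 3, 2, 0): 20 + 11 + (-9) + (-2) = 20
σ = (2, 0, 1, 3): 9 + (-4) + (-8) + (-5) = -8
σ = (2, 0, 3, 1): 9 + (-4) + 5 + 3 = 13
σ = (2, 1, 0, 3): 9 + 24 + 0 + (-5) = 28
σ = (2, 1, 3, 0): 9 + 24 + 5 + (-2) = 36
σ = (2, 3, 0, 1): 9 + 11 + 0 + 3 = 23
σ = (2, 3, 1, 0): 9 + 11 + (-8) + (-2) = 10
σ = (3, 0, 1, 2): (-6) + (-4) + (-8) + 15 = -3
σ = (3, 0, 2, 1): (-6) + (-4) + (-9) + 3 = -16
σ = (3, 1, 0, 2): (-6) + 24 + 0 + 15 = 33
σ = (3, 1, 2, 0): (-6) + 24 + (-9) + (-2) = 7
σ = (3, 2, 0, 1): (-6) + 23 + 0 + 3 = 20
σ = (3, 2, 1, 0): (-6) + 23 + (-8) + (-2) = 7
Optimal value attained by: σ = (3, 0, 2, 1).
Answer: det⊕(C) = -16; verdict: NONSINGULAR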